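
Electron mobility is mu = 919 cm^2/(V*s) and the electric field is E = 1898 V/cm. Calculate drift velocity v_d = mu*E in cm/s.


Step 1: v_d = mu * E
Step 2: v_d = 919 * 1898 = 1744262
Step 3: v_d = 1.74e+06 cm/s

1.74e+06


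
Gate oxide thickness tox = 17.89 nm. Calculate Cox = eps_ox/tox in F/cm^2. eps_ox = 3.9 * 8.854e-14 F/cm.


Step 1: eps_ox = 3.9 * 8.854e-14 = 3.45306e-13 F/cm
Step 2: tox in cm = 17.89 nm * 1e-7 = 1.7890e-06 cm
Step 3: Cox = 3.45306e-13 / 1.7890e-06 = 1.93e-07 F/cm^2

1.93e-07


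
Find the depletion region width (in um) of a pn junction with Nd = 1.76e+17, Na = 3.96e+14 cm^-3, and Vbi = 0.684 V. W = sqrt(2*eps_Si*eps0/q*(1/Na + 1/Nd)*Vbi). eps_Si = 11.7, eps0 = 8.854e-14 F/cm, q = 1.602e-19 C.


Step 1: 1/Na + 1/Nd = 1/3.96e+14 + 1/1.76e+17 = 2.53093e-15
Step 2: 2*eps*eps0/q = 2*11.7*8.854e-14/1.602e-19 = 1.293281e+07
Step 3: W^2 = 1.293281e+07 * 2.53093e-15 * 0.684 = 2.23887e-08
Step 4: W = sqrt(2.23887e-08) = 1.496e-04 cm = 1.496 um

1.496


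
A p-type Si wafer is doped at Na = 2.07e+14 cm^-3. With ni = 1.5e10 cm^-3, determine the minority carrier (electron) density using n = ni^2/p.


Step 1: Majority hole concentration p ≈ Na = 2.07e+14 cm^-3
Step 2: n = ni^2 / Na = (1.5e10)^2 / 2.07e+14
Step 3: n = 1.09e+06 cm^-3

1.09e+06


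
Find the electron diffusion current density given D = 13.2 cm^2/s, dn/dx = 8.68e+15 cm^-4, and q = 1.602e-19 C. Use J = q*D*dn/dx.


Step 1: J = q * D * (dn/dx)
Step 2: J = 1.602e-19 * 13.2 * 8.68e+15
Step 3: J = 1.84e-02 A/cm^2

1.84e-02


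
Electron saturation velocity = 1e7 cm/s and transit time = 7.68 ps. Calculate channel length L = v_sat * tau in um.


Step 1: tau in seconds = 7.68 ps * 1e-12 = 7.6800e-12 s
Step 2: L = v_sat * tau = 1e7 * 7.6800e-12 = 7.6800e-05 cm
Step 3: L in um = 7.6800e-05 * 1e4 = 0.768 um

0.768


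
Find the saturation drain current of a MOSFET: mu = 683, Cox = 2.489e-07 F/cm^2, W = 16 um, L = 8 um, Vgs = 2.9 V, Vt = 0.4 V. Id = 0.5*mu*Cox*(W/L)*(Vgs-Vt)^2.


Step 1: Overdrive voltage Vov = Vgs - Vt = 2.9 - 0.4 = 2.5 V
Step 2: W/L = 16/8 = 2
Step 3: Id = 0.5 * 683 * 2.489e-07 * 2 * 2.5^2
Step 4: Id = 1.06e-03 A

1.06e-03


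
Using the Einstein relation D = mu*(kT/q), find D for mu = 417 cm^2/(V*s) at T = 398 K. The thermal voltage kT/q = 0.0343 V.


Step 1: D = mu * (kT/q)
Step 2: D = 417 * 0.0343
Step 3: D = 14.3 cm^2/s

14.3


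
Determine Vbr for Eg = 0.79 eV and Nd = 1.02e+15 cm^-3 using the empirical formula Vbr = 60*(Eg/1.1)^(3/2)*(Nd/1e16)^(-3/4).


Step 1: Eg/1.1 = 0.79/1.1 = 0.718182
Step 2: (Eg/1.1)^1.5 = 0.718182^1.5 = 0.608628
Step 3: (Nd/1e16)^(-0.75) = (0.102)^(-0.75) = 5.540512
Step 4: Vbr = 60 * 0.608628 * 5.540512 = 202.3 V

202.3


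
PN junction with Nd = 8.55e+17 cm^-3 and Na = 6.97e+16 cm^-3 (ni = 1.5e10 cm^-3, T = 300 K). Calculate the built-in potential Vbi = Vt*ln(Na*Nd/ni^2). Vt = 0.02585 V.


Step 1: Compute Na*Nd/ni^2 = 6.97e+16 * 8.55e+17 / (1.5e10)^2 = 2.6486e+14
Step 2: ln(2.6486e+14) = 33.2102
Step 3: Vbi = 0.02585 * 33.2102 = 0.858 V

0.858


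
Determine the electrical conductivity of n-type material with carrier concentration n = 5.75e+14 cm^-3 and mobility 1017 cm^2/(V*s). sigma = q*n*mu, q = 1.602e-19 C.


Step 1: sigma = q * n * mu
Step 2: sigma = 1.602e-19 * 5.75e+14 * 1017
Step 3: sigma = 9.368e-02 S/cm

9.368e-02


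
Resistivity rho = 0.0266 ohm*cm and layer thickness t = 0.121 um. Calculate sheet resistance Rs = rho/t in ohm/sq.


Step 1: Convert thickness to cm: t = 0.121 um = 1.2100e-05 cm
Step 2: Rs = rho / t = 0.0266 / 1.2100e-05
Step 3: Rs = 2198.3 ohm/sq

2198.3


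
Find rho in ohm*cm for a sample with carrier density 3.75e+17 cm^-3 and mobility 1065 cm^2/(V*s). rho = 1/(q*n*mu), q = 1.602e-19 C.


Step 1: sigma = q * n * mu = 1.602e-19 * 3.75e+17 * 1065 = 6.39799e+01 S/cm
Step 2: rho = 1 / sigma = 1 / 6.39799e+01 = 0.01563 ohm*cm

0.01563


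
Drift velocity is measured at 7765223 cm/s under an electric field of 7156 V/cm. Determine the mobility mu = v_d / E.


Step 1: mu = v_d / E
Step 2: mu = 7765223 / 7156
Step 3: mu = 1085.13 cm^2/(V*s)

1085.13


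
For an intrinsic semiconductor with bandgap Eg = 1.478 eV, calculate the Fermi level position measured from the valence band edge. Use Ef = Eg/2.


Step 1: For an intrinsic semiconductor, the Fermi level sits at midgap.
Step 2: Ef = Eg / 2 = 1.478 / 2 = 0.739 eV

0.739


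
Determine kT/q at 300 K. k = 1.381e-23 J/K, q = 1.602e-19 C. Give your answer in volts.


Step 1: kT = 1.381e-23 * 300 = 4.143e-21 J
Step 2: Vt = kT/q = 4.143e-21 / 1.602e-19
Step 3: Vt = 0.02586 V

0.02586


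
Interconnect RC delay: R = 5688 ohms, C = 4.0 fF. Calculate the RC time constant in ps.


Step 1: tau = R * C
Step 2: tau = 5688 * 4.0 fF = 5688 * 4.0e-15 F
Step 3: tau = 2.2752e-11 s = 22.752 ps

22.752


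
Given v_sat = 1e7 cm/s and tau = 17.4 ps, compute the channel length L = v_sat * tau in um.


Step 1: tau in seconds = 17.4 ps * 1e-12 = 1.7400e-11 s
Step 2: L = v_sat * tau = 1e7 * 1.7400e-11 = 1.7400e-04 cm
Step 3: L in um = 1.7400e-04 * 1e4 = 1.74 um

1.74


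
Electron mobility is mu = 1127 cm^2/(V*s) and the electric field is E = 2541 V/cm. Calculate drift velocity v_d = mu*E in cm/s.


Step 1: v_d = mu * E
Step 2: v_d = 1127 * 2541 = 2863707
Step 3: v_d = 2.86e+06 cm/s

2.86e+06


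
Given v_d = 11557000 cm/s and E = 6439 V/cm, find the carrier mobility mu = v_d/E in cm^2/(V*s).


Step 1: mu = v_d / E
Step 2: mu = 11557000 / 6439
Step 3: mu = 1794.84 cm^2/(V*s)

1794.84


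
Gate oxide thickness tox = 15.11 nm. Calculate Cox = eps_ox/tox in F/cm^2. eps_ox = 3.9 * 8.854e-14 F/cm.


Step 1: eps_ox = 3.9 * 8.854e-14 = 3.45306e-13 F/cm
Step 2: tox in cm = 15.11 nm * 1e-7 = 1.5110e-06 cm
Step 3: Cox = 3.45306e-13 / 1.5110e-06 = 2.29e-07 F/cm^2

2.29e-07


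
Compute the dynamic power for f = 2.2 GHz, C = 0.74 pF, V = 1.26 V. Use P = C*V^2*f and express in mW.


Step 1: V^2 = 1.26^2 = 1.5876 V^2
Step 2: P = C*V^2*f = 0.74e-12 F * 1.5876 * 2.2e9 Hz
Step 3: P = 2.5846128e-03 W
Step 4: P = 2.585 mW

2.585


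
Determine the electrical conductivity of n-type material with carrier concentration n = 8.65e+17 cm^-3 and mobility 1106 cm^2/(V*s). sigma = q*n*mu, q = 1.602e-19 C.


Step 1: sigma = q * n * mu
Step 2: sigma = 1.602e-19 * 8.65e+17 * 1106
Step 3: sigma = 1.533e+02 S/cm

1.533e+02


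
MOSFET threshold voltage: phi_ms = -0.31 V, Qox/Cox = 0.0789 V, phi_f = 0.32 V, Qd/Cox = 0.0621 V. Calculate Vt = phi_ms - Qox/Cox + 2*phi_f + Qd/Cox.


Step 1: Vt = phi_ms - Qox/Cox + 2*phi_f + Qd/Cox
Step 2: Vt = -0.31 - 0.0789 + 2*0.32 + 0.0621
Step 3: Vt = -0.31 - 0.0789 + 0.64 + 0.0621
Step 4: Vt = 0.3132 V

0.3132


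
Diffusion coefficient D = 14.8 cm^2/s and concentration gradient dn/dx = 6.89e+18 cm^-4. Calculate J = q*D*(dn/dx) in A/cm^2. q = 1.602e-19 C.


Step 1: J = q * D * (dn/dx)
Step 2: J = 1.602e-19 * 14.8 * 6.89e+18
Step 3: J = 1.63e+01 A/cm^2

1.63e+01


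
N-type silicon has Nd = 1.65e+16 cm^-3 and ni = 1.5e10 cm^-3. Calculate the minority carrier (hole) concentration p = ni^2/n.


Step 1: Since Nd >> ni, n ≈ Nd = 1.65e+16 cm^-3
Step 2: p = ni^2 / n = (1.5e10)^2 / 1.65e+16
Step 3: p = 2.25e20 / 1.65e+16 = 1.36e+04 cm^-3

1.36e+04


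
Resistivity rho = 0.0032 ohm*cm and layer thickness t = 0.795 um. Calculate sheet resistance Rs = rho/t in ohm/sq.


Step 1: Convert thickness to cm: t = 0.795 um = 7.9500e-05 cm
Step 2: Rs = rho / t = 0.0032 / 7.9500e-05
Step 3: Rs = 40.3 ohm/sq

40.3


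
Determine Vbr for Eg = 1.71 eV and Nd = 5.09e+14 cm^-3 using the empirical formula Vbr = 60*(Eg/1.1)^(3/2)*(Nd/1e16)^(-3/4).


Step 1: Eg/1.1 = 1.71/1.1 = 1.554545
Step 2: (Eg/1.1)^1.5 = 1.554545^1.5 = 1.938228
Step 3: (Nd/1e16)^(-0.75) = (0.0509)^(-0.75) = 9.331719
Step 4: Vbr = 60 * 1.938228 * 9.331719 = 1085.2 V

1085.2


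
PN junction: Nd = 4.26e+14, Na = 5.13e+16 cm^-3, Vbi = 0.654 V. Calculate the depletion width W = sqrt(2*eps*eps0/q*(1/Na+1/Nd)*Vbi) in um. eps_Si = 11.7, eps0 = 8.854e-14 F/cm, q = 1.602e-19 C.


Step 1: 1/Na + 1/Nd = 1/5.13e+16 + 1/4.26e+14 = 2.36691e-15
Step 2: 2*eps*eps0/q = 2*11.7*8.854e-14/1.602e-19 = 1.293281e+07
Step 3: W^2 = 1.293281e+07 * 2.36691e-15 * 0.654 = 2.00195e-08
Step 4: W = sqrt(2.00195e-08) = 1.415e-04 cm = 1.415 um

1.415


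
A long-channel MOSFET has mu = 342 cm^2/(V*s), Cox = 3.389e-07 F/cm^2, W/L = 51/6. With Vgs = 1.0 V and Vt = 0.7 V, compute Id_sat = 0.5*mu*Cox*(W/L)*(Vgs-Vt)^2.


Step 1: Overdrive voltage Vov = Vgs - Vt = 1.0 - 0.7 = 0.3 V
Step 2: W/L = 51/6 = 8.5
Step 3: Id = 0.5 * 342 * 3.389e-07 * 8.5 * 0.3^2
Step 4: Id = 4.43e-05 A

4.43e-05


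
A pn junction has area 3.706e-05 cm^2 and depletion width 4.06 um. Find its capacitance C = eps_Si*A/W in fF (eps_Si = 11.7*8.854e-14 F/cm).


Step 1: eps_Si = 11.7 * 8.854e-14 = 1.035918e-12 F/cm
Step 2: W in cm = 4.06 * 1e-4 = 4.06e-04 cm
Step 3: C = 1.035918e-12 * 3.706e-05 / 4.06e-04 = 9.455941e-14 F
Step 4: C = 94.56 fF

94.56


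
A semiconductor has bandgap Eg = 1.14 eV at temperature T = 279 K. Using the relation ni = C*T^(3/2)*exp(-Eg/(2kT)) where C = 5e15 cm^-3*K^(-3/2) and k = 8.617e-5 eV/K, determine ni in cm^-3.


Step 1: Compute kT = 8.617e-5 * 279 = 0.02404143 eV
Step 2: Exponent = -Eg/(2kT) = -1.14/(2*0.02404143) = -23.70907
Step 3: T^(3/2) = 279^1.5 = 4660.22
Step 4: ni = 5e15 * 4660.22 * exp(-23.70907) = 1.18e+09 cm^-3

1.18e+09


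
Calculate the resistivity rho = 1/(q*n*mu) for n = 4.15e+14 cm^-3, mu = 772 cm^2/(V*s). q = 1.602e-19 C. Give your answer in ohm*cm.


Step 1: sigma = q * n * mu = 1.602e-19 * 4.15e+14 * 772 = 5.13249e-02 S/cm
Step 2: rho = 1 / sigma = 1 / 5.13249e-02 = 19.48 ohm*cm

19.48


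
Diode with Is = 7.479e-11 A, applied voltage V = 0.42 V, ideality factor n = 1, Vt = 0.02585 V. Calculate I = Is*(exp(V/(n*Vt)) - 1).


Step 1: V/(n*Vt) = 0.42/(1*0.02585) = 16.2476
Step 2: exp(16.2476) = 1.1383e+07
Step 3: I = 7.479e-11 * (1.1383e+07 - 1) = 8.51e-04 A

8.51e-04


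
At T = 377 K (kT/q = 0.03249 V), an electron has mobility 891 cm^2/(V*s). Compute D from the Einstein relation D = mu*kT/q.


Step 1: D = mu * (kT/q)
Step 2: D = 891 * 0.03249
Step 3: D = 28.95 cm^2/s

28.95


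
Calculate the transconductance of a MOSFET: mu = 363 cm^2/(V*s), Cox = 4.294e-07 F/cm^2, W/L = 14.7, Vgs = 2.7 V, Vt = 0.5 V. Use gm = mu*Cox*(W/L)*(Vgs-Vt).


Step 1: Vov = Vgs - Vt = 2.7 - 0.5 = 2.2 V
Step 2: gm = mu * Cox * (W/L) * Vov
Step 3: gm = 363 * 4.294e-07 * 14.7 * 2.2 = 5.04e-03 S

5.04e-03


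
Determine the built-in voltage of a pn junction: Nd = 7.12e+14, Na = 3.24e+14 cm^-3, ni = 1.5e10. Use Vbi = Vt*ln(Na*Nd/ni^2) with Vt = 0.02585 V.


Step 1: Compute Na*Nd/ni^2 = 3.24e+14 * 7.12e+14 / (1.5e10)^2 = 1.0253e+09
Step 2: ln(1.0253e+09) = 20.7483
Step 3: Vbi = 0.02585 * 20.7483 = 0.536 V

0.536


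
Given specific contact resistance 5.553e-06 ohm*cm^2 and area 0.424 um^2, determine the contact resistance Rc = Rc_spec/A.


Step 1: Convert area to cm^2: 0.424 um^2 = 4.2400e-09 cm^2
Step 2: Rc = Rc_spec / A = 5.553e-06 / 4.2400e-09
Step 3: Rc = 1.31e+03 ohms

1.31e+03


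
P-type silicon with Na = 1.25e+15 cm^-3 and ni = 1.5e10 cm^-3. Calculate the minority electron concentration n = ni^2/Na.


Step 1: Majority hole concentration p ≈ Na = 1.25e+15 cm^-3
Step 2: n = ni^2 / Na = (1.5e10)^2 / 1.25e+15
Step 3: n = 1.80e+05 cm^-3

1.80e+05


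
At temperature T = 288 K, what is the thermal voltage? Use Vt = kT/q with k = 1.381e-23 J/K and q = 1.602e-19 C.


Step 1: kT = 1.381e-23 * 288 = 3.97728e-21 J
Step 2: Vt = kT/q = 3.97728e-21 / 1.602e-19
Step 3: Vt = 0.02483 V

0.02483


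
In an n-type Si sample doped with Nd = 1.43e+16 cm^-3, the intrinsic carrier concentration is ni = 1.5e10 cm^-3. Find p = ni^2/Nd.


Step 1: Since Nd >> ni, n ≈ Nd = 1.43e+16 cm^-3
Step 2: p = ni^2 / n = (1.5e10)^2 / 1.43e+16
Step 3: p = 2.25e20 / 1.43e+16 = 1.57e+04 cm^-3

1.57e+04


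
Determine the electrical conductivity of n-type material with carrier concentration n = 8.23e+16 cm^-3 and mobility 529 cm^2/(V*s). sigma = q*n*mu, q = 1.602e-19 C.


Step 1: sigma = q * n * mu
Step 2: sigma = 1.602e-19 * 8.23e+16 * 529
Step 3: sigma = 6.975e+00 S/cm

6.975e+00


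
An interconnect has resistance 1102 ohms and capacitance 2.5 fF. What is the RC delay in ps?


Step 1: tau = R * C
Step 2: tau = 1102 * 2.5 fF = 1102 * 2.5e-15 F
Step 3: tau = 2.755e-12 s = 2.755 ps

2.755


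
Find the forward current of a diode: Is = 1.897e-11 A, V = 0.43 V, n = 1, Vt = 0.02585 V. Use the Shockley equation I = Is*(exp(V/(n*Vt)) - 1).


Step 1: V/(n*Vt) = 0.43/(1*0.02585) = 16.6344
Step 2: exp(16.6344) = 1.6758e+07
Step 3: I = 1.897e-11 * (1.6758e+07 - 1) = 3.18e-04 A

3.18e-04


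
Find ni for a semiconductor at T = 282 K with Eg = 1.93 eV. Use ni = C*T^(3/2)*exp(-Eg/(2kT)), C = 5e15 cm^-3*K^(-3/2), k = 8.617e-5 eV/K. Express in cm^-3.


Step 1: Compute kT = 8.617e-5 * 282 = 0.02429994 eV
Step 2: Exponent = -Eg/(2kT) = -1.93/(2*0.02429994) = -39.71203
Step 3: T^(3/2) = 282^1.5 = 4735.59
Step 4: ni = 5e15 * 4735.59 * exp(-39.71203) = 1.34e+02 cm^-3

1.34e+02


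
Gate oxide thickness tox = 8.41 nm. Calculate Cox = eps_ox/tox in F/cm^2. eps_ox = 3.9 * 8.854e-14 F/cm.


Step 1: eps_ox = 3.9 * 8.854e-14 = 3.45306e-13 F/cm
Step 2: tox in cm = 8.41 nm * 1e-7 = 8.4100e-07 cm
Step 3: Cox = 3.45306e-13 / 8.4100e-07 = 4.11e-07 F/cm^2

4.11e-07


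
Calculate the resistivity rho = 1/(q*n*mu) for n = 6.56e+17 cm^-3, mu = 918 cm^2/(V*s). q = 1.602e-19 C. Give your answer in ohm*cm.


Step 1: sigma = q * n * mu = 1.602e-19 * 6.56e+17 * 918 = 9.64737e+01 S/cm
Step 2: rho = 1 / sigma = 1 / 9.64737e+01 = 0.01037 ohm*cm

0.01037


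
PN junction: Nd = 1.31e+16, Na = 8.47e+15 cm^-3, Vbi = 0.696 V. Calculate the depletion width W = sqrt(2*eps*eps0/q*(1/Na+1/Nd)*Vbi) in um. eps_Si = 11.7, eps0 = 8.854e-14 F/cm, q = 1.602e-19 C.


Step 1: 1/Na + 1/Nd = 1/8.47e+15 + 1/1.31e+16 = 1.94400e-16
Step 2: 2*eps*eps0/q = 2*11.7*8.854e-14/1.602e-19 = 1.293281e+07
Step 3: W^2 = 1.293281e+07 * 1.94400e-16 * 0.696 = 1.74984e-09
Step 4: W = sqrt(1.74984e-09) = 4.183e-05 cm = 0.4183 um

0.4183


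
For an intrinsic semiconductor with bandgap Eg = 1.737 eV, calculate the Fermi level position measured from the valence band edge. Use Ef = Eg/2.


Step 1: For an intrinsic semiconductor, the Fermi level sits at midgap.
Step 2: Ef = Eg / 2 = 1.737 / 2 = 0.8685 eV

0.8685


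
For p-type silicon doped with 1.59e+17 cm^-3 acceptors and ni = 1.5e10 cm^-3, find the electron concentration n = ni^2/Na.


Step 1: Majority hole concentration p ≈ Na = 1.59e+17 cm^-3
Step 2: n = ni^2 / Na = (1.5e10)^2 / 1.59e+17
Step 3: n = 1.42e+03 cm^-3

1.42e+03


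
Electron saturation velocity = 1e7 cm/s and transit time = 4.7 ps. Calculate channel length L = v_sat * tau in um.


Step 1: tau in seconds = 4.7 ps * 1e-12 = 4.7000e-12 s
Step 2: L = v_sat * tau = 1e7 * 4.7000e-12 = 4.7000e-05 cm
Step 3: L in um = 4.7000e-05 * 1e4 = 0.47 um

0.47


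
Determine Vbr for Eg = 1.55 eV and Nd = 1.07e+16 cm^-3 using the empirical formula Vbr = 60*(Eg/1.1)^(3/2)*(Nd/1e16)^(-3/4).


Step 1: Eg/1.1 = 1.55/1.1 = 1.409091
Step 2: (Eg/1.1)^1.5 = 1.409091^1.5 = 1.672663
Step 3: (Nd/1e16)^(-0.75) = (1.07)^(-0.75) = 0.950522
Step 4: Vbr = 60 * 1.672663 * 0.950522 = 95.4 V

95.4


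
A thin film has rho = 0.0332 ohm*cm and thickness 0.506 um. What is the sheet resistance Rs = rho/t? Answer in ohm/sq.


Step 1: Convert thickness to cm: t = 0.506 um = 5.0600e-05 cm
Step 2: Rs = rho / t = 0.0332 / 5.0600e-05
Step 3: Rs = 656.1 ohm/sq

656.1


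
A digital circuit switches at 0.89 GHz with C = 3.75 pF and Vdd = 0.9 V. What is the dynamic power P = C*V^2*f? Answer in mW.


Step 1: V^2 = 0.9^2 = 0.81 V^2
Step 2: P = C*V^2*f = 3.75e-12 F * 0.81 * 0.89e9 Hz
Step 3: P = 2.703375e-03 W
Step 4: P = 2.703 mW

2.703


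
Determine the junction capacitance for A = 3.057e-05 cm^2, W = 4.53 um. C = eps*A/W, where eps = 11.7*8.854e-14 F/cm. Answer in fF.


Step 1: eps_Si = 11.7 * 8.854e-14 = 1.035918e-12 F/cm
Step 2: W in cm = 4.53 * 1e-4 = 4.53e-04 cm
Step 3: C = 1.035918e-12 * 3.057e-05 / 4.53e-04 = 6.990731e-14 F
Step 4: C = 69.91 fF

69.91


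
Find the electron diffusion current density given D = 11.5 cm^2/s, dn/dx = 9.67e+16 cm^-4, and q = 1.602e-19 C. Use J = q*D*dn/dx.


Step 1: J = q * D * (dn/dx)
Step 2: J = 1.602e-19 * 11.5 * 9.67e+16
Step 3: J = 1.78e-01 A/cm^2

1.78e-01


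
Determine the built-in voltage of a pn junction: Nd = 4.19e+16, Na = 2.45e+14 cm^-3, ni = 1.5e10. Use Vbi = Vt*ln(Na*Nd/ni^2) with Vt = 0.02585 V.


Step 1: Compute Na*Nd/ni^2 = 2.45e+14 * 4.19e+16 / (1.5e10)^2 = 4.5624e+10
Step 2: ln(4.5624e+10) = 24.5437
Step 3: Vbi = 0.02585 * 24.5437 = 0.634 V

0.634


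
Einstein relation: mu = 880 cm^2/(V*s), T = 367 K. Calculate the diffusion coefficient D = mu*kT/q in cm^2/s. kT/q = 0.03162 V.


Step 1: D = mu * (kT/q)
Step 2: D = 880 * 0.03162
Step 3: D = 27.83 cm^2/s

27.83


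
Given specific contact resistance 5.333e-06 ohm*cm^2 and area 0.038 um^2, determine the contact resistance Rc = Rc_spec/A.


Step 1: Convert area to cm^2: 0.038 um^2 = 3.8000e-10 cm^2
Step 2: Rc = Rc_spec / A = 5.333e-06 / 3.8000e-10
Step 3: Rc = 1.40e+04 ohms

1.40e+04


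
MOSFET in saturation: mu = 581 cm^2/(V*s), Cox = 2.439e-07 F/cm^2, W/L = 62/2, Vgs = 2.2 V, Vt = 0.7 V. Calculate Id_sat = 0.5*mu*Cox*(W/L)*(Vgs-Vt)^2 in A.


Step 1: Overdrive voltage Vov = Vgs - Vt = 2.2 - 0.7 = 1.5 V
Step 2: W/L = 62/2 = 31
Step 3: Id = 0.5 * 581 * 2.439e-07 * 31 * 1.5^2
Step 4: Id = 4.94e-03 A

4.94e-03


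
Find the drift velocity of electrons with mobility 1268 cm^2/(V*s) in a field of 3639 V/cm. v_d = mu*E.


Step 1: v_d = mu * E
Step 2: v_d = 1268 * 3639 = 4614252
Step 3: v_d = 4.61e+06 cm/s

4.61e+06


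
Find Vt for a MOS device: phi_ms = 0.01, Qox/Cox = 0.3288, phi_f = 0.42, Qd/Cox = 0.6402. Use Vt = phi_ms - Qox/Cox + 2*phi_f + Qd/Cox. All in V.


Step 1: Vt = phi_ms - Qox/Cox + 2*phi_f + Qd/Cox
Step 2: Vt = 0.01 - 0.3288 + 2*0.42 + 0.6402
Step 3: Vt = 0.01 - 0.3288 + 0.84 + 0.6402
Step 4: Vt = 1.1614 V

1.1614


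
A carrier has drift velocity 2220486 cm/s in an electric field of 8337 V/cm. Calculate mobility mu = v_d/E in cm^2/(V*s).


Step 1: mu = v_d / E
Step 2: mu = 2220486 / 8337
Step 3: mu = 266.34 cm^2/(V*s)

266.34


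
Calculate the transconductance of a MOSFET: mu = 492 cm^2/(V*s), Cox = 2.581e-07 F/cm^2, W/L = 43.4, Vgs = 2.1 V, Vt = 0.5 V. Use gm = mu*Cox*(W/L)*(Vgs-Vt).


Step 1: Vov = Vgs - Vt = 2.1 - 0.5 = 1.6 V
Step 2: gm = mu * Cox * (W/L) * Vov
Step 3: gm = 492 * 2.581e-07 * 43.4 * 1.6 = 8.82e-03 S

8.82e-03


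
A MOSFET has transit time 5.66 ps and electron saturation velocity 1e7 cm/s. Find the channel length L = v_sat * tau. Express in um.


Step 1: tau in seconds = 5.66 ps * 1e-12 = 5.6600e-12 s
Step 2: L = v_sat * tau = 1e7 * 5.6600e-12 = 5.6600e-05 cm
Step 3: L in um = 5.6600e-05 * 1e4 = 0.566 um

0.566


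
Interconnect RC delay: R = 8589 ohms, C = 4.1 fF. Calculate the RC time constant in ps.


Step 1: tau = R * C
Step 2: tau = 8589 * 4.1 fF = 8589 * 4.1e-15 F
Step 3: tau = 3.52149e-11 s = 35.2149 ps

35.2149


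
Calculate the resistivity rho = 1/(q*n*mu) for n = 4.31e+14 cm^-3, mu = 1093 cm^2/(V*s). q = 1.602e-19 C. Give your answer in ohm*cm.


Step 1: sigma = q * n * mu = 1.602e-19 * 4.31e+14 * 1093 = 7.54675e-02 S/cm
Step 2: rho = 1 / sigma = 1 / 7.54675e-02 = 13.25 ohm*cm

13.25


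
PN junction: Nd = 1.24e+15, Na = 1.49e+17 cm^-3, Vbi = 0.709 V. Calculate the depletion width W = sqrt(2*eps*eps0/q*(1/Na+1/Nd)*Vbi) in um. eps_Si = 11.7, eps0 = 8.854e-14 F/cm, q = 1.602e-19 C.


Step 1: 1/Na + 1/Nd = 1/1.49e+17 + 1/1.24e+15 = 8.13163e-16
Step 2: 2*eps*eps0/q = 2*11.7*8.854e-14/1.602e-19 = 1.293281e+07
Step 3: W^2 = 1.293281e+07 * 8.13163e-16 * 0.709 = 7.45619e-09
Step 4: W = sqrt(7.45619e-09) = 8.635e-05 cm = 0.8635 um

0.8635


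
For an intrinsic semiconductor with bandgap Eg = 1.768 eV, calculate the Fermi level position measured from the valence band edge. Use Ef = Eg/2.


Step 1: For an intrinsic semiconductor, the Fermi level sits at midgap.
Step 2: Ef = Eg / 2 = 1.768 / 2 = 0.884 eV

0.884


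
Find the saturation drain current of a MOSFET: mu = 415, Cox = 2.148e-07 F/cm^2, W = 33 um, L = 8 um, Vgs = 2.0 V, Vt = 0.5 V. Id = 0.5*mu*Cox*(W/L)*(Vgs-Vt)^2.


Step 1: Overdrive voltage Vov = Vgs - Vt = 2.0 - 0.5 = 1.5 V
Step 2: W/L = 33/8 = 4.125
Step 3: Id = 0.5 * 415 * 2.148e-07 * 4.125 * 1.5^2
Step 4: Id = 4.14e-04 A

4.14e-04


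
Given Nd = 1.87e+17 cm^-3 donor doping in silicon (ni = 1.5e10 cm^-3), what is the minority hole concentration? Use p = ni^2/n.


Step 1: Since Nd >> ni, n ≈ Nd = 1.87e+17 cm^-3
Step 2: p = ni^2 / n = (1.5e10)^2 / 1.87e+17
Step 3: p = 2.25e20 / 1.87e+17 = 1.20e+03 cm^-3

1.20e+03


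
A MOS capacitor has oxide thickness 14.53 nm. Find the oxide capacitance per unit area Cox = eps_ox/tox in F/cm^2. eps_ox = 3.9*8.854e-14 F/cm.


Step 1: eps_ox = 3.9 * 8.854e-14 = 3.45306e-13 F/cm
Step 2: tox in cm = 14.53 nm * 1e-7 = 1.4530e-06 cm
Step 3: Cox = 3.45306e-13 / 1.4530e-06 = 2.38e-07 F/cm^2

2.38e-07


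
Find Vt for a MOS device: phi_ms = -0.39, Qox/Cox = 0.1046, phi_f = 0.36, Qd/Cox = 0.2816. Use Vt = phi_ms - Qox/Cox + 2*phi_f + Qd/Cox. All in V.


Step 1: Vt = phi_ms - Qox/Cox + 2*phi_f + Qd/Cox
Step 2: Vt = -0.39 - 0.1046 + 2*0.36 + 0.2816
Step 3: Vt = -0.39 - 0.1046 + 0.72 + 0.2816
Step 4: Vt = 0.507 V

0.507


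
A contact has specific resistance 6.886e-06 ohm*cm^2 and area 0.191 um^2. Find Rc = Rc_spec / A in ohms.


Step 1: Convert area to cm^2: 0.191 um^2 = 1.9100e-09 cm^2
Step 2: Rc = Rc_spec / A = 6.886e-06 / 1.9100e-09
Step 3: Rc = 3.61e+03 ohms

3.61e+03


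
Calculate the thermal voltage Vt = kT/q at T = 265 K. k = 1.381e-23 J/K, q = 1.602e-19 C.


Step 1: kT = 1.381e-23 * 265 = 3.65965e-21 J
Step 2: Vt = kT/q = 3.65965e-21 / 1.602e-19
Step 3: Vt = 0.02284 V

0.02284


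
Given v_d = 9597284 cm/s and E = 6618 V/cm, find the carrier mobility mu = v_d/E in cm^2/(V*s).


Step 1: mu = v_d / E
Step 2: mu = 9597284 / 6618
Step 3: mu = 1450.18 cm^2/(V*s)

1450.18


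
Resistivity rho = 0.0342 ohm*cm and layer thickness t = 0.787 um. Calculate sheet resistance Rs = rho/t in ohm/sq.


Step 1: Convert thickness to cm: t = 0.787 um = 7.8700e-05 cm
Step 2: Rs = rho / t = 0.0342 / 7.8700e-05
Step 3: Rs = 434.6 ohm/sq

434.6


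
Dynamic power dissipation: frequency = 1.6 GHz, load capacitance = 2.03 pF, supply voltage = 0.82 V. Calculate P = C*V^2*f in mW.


Step 1: V^2 = 0.82^2 = 0.6724 V^2
Step 2: P = C*V^2*f = 2.03e-12 F * 0.6724 * 1.6e9 Hz
Step 3: P = 2.1839552e-03 W
Step 4: P = 2.184 mW

2.184


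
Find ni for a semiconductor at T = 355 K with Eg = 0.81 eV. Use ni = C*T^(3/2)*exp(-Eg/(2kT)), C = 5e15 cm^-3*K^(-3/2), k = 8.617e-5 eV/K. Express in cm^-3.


Step 1: Compute kT = 8.617e-5 * 355 = 0.03059035 eV
Step 2: Exponent = -Eg/(2kT) = -0.81/(2*0.03059035) = -13.23947
Step 3: T^(3/2) = 355^1.5 = 6688.71
Step 4: ni = 5e15 * 6688.71 * exp(-13.23947) = 5.95e+13 cm^-3

5.95e+13


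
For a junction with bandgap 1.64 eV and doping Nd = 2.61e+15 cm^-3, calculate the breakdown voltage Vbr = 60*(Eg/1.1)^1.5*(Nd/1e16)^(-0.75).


Step 1: Eg/1.1 = 1.64/1.1 = 1.490909
Step 2: (Eg/1.1)^1.5 = 1.490909^1.5 = 1.820441
Step 3: (Nd/1e16)^(-0.75) = (0.261)^(-0.75) = 2.738543
Step 4: Vbr = 60 * 1.820441 * 2.738543 = 299.1 V

299.1


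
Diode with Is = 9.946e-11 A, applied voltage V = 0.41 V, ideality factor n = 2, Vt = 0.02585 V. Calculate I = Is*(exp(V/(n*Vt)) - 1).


Step 1: V/(n*Vt) = 0.41/(2*0.02585) = 7.9304
Step 2: exp(7.9304) = 2.7805e+03
Step 3: I = 9.946e-11 * (2.7805e+03 - 1) = 2.76e-07 A

2.76e-07


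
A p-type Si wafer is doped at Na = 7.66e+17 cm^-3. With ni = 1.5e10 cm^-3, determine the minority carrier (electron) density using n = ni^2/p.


Step 1: Majority hole concentration p ≈ Na = 7.66e+17 cm^-3
Step 2: n = ni^2 / Na = (1.5e10)^2 / 7.66e+17
Step 3: n = 2.94e+02 cm^-3

2.94e+02


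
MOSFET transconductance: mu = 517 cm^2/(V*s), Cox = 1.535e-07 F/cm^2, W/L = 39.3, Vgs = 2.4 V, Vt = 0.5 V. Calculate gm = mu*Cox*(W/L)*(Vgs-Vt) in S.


Step 1: Vov = Vgs - Vt = 2.4 - 0.5 = 1.9 V
Step 2: gm = mu * Cox * (W/L) * Vov
Step 3: gm = 517 * 1.535e-07 * 39.3 * 1.9 = 5.93e-03 S

5.93e-03


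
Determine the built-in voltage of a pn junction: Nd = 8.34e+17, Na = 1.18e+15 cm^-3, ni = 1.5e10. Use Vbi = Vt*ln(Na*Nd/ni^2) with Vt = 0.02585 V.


Step 1: Compute Na*Nd/ni^2 = 1.18e+15 * 8.34e+17 / (1.5e10)^2 = 4.3739e+12
Step 2: ln(4.3739e+12) = 29.1067
Step 3: Vbi = 0.02585 * 29.1067 = 0.752 V

0.752


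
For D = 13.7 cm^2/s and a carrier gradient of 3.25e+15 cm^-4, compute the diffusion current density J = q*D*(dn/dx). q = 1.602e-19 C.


Step 1: J = q * D * (dn/dx)
Step 2: J = 1.602e-19 * 13.7 * 3.25e+15
Step 3: J = 7.13e-03 A/cm^2

7.13e-03


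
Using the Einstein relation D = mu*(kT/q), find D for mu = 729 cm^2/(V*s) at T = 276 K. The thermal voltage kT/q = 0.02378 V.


Step 1: D = mu * (kT/q)
Step 2: D = 729 * 0.02378
Step 3: D = 17.34 cm^2/s

17.34


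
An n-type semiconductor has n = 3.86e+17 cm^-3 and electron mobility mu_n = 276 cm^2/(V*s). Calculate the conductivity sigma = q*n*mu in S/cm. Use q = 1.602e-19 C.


Step 1: sigma = q * n * mu
Step 2: sigma = 1.602e-19 * 3.86e+17 * 276
Step 3: sigma = 1.707e+01 S/cm

1.707e+01


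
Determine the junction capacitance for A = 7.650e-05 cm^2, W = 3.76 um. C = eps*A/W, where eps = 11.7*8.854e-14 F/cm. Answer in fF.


Step 1: eps_Si = 11.7 * 8.854e-14 = 1.035918e-12 F/cm
Step 2: W in cm = 3.76 * 1e-4 = 3.76e-04 cm
Step 3: C = 1.035918e-12 * 7.650e-05 / 3.76e-04 = 2.107652e-13 F
Step 4: C = 210.77 fF

210.77


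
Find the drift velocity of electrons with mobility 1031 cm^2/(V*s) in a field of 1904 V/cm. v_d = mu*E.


Step 1: v_d = mu * E
Step 2: v_d = 1031 * 1904 = 1963024
Step 3: v_d = 1.96e+06 cm/s

1.96e+06


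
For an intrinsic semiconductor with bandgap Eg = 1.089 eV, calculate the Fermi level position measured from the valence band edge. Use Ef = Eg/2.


Step 1: For an intrinsic semiconductor, the Fermi level sits at midgap.
Step 2: Ef = Eg / 2 = 1.089 / 2 = 0.5445 eV

0.5445


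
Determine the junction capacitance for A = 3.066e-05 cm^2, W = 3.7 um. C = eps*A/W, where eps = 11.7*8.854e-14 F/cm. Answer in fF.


Step 1: eps_Si = 11.7 * 8.854e-14 = 1.035918e-12 F/cm
Step 2: W in cm = 3.7 * 1e-4 = 3.70e-04 cm
Step 3: C = 1.035918e-12 * 3.066e-05 / 3.70e-04 = 8.584121e-14 F
Step 4: C = 85.84 fF

85.84


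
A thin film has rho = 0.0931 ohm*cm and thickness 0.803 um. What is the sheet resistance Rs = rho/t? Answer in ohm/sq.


Step 1: Convert thickness to cm: t = 0.803 um = 8.0300e-05 cm
Step 2: Rs = rho / t = 0.0931 / 8.0300e-05
Step 3: Rs = 1159.4 ohm/sq

1159.4


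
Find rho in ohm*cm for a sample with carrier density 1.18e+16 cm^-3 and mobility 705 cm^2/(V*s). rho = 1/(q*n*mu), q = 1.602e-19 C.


Step 1: sigma = q * n * mu = 1.602e-19 * 1.18e+16 * 705 = 1.33270e+00 S/cm
Step 2: rho = 1 / sigma = 1 / 1.33270e+00 = 0.7504 ohm*cm

0.7504


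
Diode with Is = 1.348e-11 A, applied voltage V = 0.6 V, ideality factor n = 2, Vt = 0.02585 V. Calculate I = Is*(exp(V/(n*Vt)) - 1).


Step 1: V/(n*Vt) = 0.6/(2*0.02585) = 11.6054
Step 2: exp(11.6054) = 1.0969e+05
Step 3: I = 1.348e-11 * (1.0969e+05 - 1) = 1.48e-06 A

1.48e-06


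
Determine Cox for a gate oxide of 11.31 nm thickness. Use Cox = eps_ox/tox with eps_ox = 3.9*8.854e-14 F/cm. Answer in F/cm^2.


Step 1: eps_ox = 3.9 * 8.854e-14 = 3.45306e-13 F/cm
Step 2: tox in cm = 11.31 nm * 1e-7 = 1.1310e-06 cm
Step 3: Cox = 3.45306e-13 / 1.1310e-06 = 3.05e-07 F/cm^2

3.05e-07


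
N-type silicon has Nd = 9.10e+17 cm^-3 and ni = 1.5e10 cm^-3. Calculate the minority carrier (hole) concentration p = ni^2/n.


Step 1: Since Nd >> ni, n ≈ Nd = 9.10e+17 cm^-3
Step 2: p = ni^2 / n = (1.5e10)^2 / 9.10e+17
Step 3: p = 2.25e20 / 9.10e+17 = 2.47e+02 cm^-3

2.47e+02


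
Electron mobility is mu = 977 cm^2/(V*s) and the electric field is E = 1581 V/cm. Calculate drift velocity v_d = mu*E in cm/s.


Step 1: v_d = mu * E
Step 2: v_d = 977 * 1581 = 1544637
Step 3: v_d = 1.54e+06 cm/s

1.54e+06


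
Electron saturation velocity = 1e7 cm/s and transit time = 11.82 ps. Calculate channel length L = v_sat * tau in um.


Step 1: tau in seconds = 11.82 ps * 1e-12 = 1.1820e-11 s
Step 2: L = v_sat * tau = 1e7 * 1.1820e-11 = 1.1820e-04 cm
Step 3: L in um = 1.1820e-04 * 1e4 = 1.182 um

1.182


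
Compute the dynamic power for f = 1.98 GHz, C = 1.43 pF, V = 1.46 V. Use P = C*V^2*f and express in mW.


Step 1: V^2 = 1.46^2 = 2.1316 V^2
Step 2: P = C*V^2*f = 1.43e-12 F * 2.1316 * 1.98e9 Hz
Step 3: P = 6.03541224e-03 W
Step 4: P = 6.035 mW

6.035


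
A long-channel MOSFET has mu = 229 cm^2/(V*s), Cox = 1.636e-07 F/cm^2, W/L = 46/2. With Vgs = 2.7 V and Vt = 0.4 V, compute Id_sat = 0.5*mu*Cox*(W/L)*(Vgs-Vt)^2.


Step 1: Overdrive voltage Vov = Vgs - Vt = 2.7 - 0.4 = 2.3 V
Step 2: W/L = 46/2 = 23
Step 3: Id = 0.5 * 229 * 1.636e-07 * 23 * 2.3^2
Step 4: Id = 2.28e-03 A

2.28e-03


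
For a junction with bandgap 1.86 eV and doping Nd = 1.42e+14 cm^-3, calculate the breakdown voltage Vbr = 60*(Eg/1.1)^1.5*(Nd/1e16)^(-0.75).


Step 1: Eg/1.1 = 1.86/1.1 = 1.690909
Step 2: (Eg/1.1)^1.5 = 1.690909^1.5 = 2.198773
Step 3: (Nd/1e16)^(-0.75) = (0.0142)^(-0.75) = 24.309932
Step 4: Vbr = 60 * 2.198773 * 24.309932 = 3207.1 V

3207.1


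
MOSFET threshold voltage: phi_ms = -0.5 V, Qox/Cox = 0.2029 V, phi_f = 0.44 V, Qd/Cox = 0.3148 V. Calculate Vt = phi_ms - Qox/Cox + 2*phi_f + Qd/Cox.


Step 1: Vt = phi_ms - Qox/Cox + 2*phi_f + Qd/Cox
Step 2: Vt = -0.5 - 0.2029 + 2*0.44 + 0.3148
Step 3: Vt = -0.5 - 0.2029 + 0.88 + 0.3148
Step 4: Vt = 0.4919 V

0.4919


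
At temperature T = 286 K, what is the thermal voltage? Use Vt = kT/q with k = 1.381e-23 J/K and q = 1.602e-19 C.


Step 1: kT = 1.381e-23 * 286 = 3.94966e-21 J
Step 2: Vt = kT/q = 3.94966e-21 / 1.602e-19
Step 3: Vt = 0.02465 V

0.02465


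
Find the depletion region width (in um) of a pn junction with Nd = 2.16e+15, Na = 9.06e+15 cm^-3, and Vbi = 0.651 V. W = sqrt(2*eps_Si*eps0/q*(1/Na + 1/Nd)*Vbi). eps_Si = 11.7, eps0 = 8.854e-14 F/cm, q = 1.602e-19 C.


Step 1: 1/Na + 1/Nd = 1/9.06e+15 + 1/2.16e+15 = 5.73338e-16
Step 2: 2*eps*eps0/q = 2*11.7*8.854e-14/1.602e-19 = 1.293281e+07
Step 3: W^2 = 1.293281e+07 * 5.73338e-16 * 0.651 = 4.82708e-09
Step 4: W = sqrt(4.82708e-09) = 6.948e-05 cm = 0.6948 um

0.6948


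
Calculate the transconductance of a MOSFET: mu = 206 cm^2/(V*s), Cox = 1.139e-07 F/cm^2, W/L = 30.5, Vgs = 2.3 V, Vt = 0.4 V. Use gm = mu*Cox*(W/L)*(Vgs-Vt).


Step 1: Vov = Vgs - Vt = 2.3 - 0.4 = 1.9 V
Step 2: gm = mu * Cox * (W/L) * Vov
Step 3: gm = 206 * 1.139e-07 * 30.5 * 1.9 = 1.36e-03 S

1.36e-03


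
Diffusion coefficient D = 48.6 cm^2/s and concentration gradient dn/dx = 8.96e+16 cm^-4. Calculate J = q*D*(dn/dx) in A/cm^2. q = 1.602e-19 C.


Step 1: J = q * D * (dn/dx)
Step 2: J = 1.602e-19 * 48.6 * 8.96e+16
Step 3: J = 6.98e-01 A/cm^2

6.98e-01


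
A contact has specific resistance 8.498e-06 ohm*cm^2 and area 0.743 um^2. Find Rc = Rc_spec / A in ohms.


Step 1: Convert area to cm^2: 0.743 um^2 = 7.4300e-09 cm^2
Step 2: Rc = Rc_spec / A = 8.498e-06 / 7.4300e-09
Step 3: Rc = 1.14e+03 ohms

1.14e+03


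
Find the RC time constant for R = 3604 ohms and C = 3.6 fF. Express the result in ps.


Step 1: tau = R * C
Step 2: tau = 3604 * 3.6 fF = 3604 * 3.6e-15 F
Step 3: tau = 1.29744e-11 s = 12.9744 ps

12.9744


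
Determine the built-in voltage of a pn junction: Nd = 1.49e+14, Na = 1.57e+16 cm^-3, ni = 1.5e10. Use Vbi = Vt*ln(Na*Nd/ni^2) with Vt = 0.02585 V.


Step 1: Compute Na*Nd/ni^2 = 1.57e+16 * 1.49e+14 / (1.5e10)^2 = 1.0397e+10
Step 2: ln(1.0397e+10) = 23.0648
Step 3: Vbi = 0.02585 * 23.0648 = 0.596 V

0.596


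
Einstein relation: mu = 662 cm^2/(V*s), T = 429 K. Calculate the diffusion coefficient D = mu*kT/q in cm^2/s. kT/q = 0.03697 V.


Step 1: D = mu * (kT/q)
Step 2: D = 662 * 0.03697
Step 3: D = 24.47 cm^2/s

24.47


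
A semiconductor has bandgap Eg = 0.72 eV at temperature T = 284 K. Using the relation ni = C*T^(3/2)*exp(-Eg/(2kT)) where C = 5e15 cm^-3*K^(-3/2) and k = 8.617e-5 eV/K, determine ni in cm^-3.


Step 1: Compute kT = 8.617e-5 * 284 = 0.02447228 eV
Step 2: Exponent = -Eg/(2kT) = -0.72/(2*0.02447228) = -14.71052
Step 3: T^(3/2) = 284^1.5 = 4786.05
Step 4: ni = 5e15 * 4786.05 * exp(-14.71052) = 9.78e+12 cm^-3

9.78e+12


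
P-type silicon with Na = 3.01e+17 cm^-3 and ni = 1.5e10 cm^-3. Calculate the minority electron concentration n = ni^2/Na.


Step 1: Majority hole concentration p ≈ Na = 3.01e+17 cm^-3
Step 2: n = ni^2 / Na = (1.5e10)^2 / 3.01e+17
Step 3: n = 7.48e+02 cm^-3

7.48e+02


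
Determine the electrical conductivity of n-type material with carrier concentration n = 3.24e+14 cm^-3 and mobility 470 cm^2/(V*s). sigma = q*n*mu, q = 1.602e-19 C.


Step 1: sigma = q * n * mu
Step 2: sigma = 1.602e-19 * 3.24e+14 * 470
Step 3: sigma = 2.440e-02 S/cm

2.440e-02


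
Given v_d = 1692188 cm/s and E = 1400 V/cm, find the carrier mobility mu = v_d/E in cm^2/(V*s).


Step 1: mu = v_d / E
Step 2: mu = 1692188 / 1400
Step 3: mu = 1208.71 cm^2/(V*s)

1208.71


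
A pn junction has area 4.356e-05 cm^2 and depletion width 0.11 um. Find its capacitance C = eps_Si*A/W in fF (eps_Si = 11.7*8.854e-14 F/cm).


Step 1: eps_Si = 11.7 * 8.854e-14 = 1.035918e-12 F/cm
Step 2: W in cm = 0.11 * 1e-4 = 1.10e-05 cm
Step 3: C = 1.035918e-12 * 4.356e-05 / 1.10e-05 = 4.102235e-12 F
Step 4: C = 4102.24 fF

4102.24


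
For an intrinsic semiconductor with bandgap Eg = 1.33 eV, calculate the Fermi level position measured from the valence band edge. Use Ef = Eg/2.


Step 1: For an intrinsic semiconductor, the Fermi level sits at midgap.
Step 2: Ef = Eg / 2 = 1.33 / 2 = 0.665 eV

0.665


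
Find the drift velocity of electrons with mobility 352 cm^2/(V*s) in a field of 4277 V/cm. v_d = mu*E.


Step 1: v_d = mu * E
Step 2: v_d = 352 * 4277 = 1505504
Step 3: v_d = 1.51e+06 cm/s

1.51e+06


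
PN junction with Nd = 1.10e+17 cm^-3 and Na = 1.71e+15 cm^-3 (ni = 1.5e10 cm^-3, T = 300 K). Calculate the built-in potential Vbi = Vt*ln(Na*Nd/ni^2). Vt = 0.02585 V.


Step 1: Compute Na*Nd/ni^2 = 1.71e+15 * 1.10e+17 / (1.5e10)^2 = 8.3600e+11
Step 2: ln(8.3600e+11) = 27.4519
Step 3: Vbi = 0.02585 * 27.4519 = 0.71 V

0.71


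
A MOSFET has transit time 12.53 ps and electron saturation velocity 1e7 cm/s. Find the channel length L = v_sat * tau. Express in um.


Step 1: tau in seconds = 12.53 ps * 1e-12 = 1.2530e-11 s
Step 2: L = v_sat * tau = 1e7 * 1.2530e-11 = 1.2530e-04 cm
Step 3: L in um = 1.2530e-04 * 1e4 = 1.253 um

1.253


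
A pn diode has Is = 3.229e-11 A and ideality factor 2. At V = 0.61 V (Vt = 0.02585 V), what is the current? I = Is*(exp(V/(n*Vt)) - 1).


Step 1: V/(n*Vt) = 0.61/(2*0.02585) = 11.7988
Step 2: exp(11.7988) = 1.3309e+05
Step 3: I = 3.229e-11 * (1.3309e+05 - 1) = 4.30e-06 A

4.30e-06


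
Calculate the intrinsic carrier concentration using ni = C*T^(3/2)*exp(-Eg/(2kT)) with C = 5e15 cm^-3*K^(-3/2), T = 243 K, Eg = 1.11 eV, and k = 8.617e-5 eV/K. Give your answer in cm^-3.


Step 1: Compute kT = 8.617e-5 * 243 = 0.02093931 eV
Step 2: Exponent = -Eg/(2kT) = -1.11/(2*0.02093931) = -26.50517
Step 3: T^(3/2) = 243^1.5 = 3788.00
Step 4: ni = 5e15 * 3788.00 * exp(-26.50517) = 5.84e+07 cm^-3

5.84e+07


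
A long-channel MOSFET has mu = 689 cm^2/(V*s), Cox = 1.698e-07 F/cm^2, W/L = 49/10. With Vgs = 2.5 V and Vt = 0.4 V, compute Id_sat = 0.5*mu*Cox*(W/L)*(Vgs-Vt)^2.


Step 1: Overdrive voltage Vov = Vgs - Vt = 2.5 - 0.4 = 2.1 V
Step 2: W/L = 49/10 = 4.9
Step 3: Id = 0.5 * 689 * 1.698e-07 * 4.9 * 2.1^2
Step 4: Id = 1.26e-03 A

1.26e-03


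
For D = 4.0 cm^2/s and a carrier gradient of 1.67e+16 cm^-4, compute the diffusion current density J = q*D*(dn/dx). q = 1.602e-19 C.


Step 1: J = q * D * (dn/dx)
Step 2: J = 1.602e-19 * 4.0 * 1.67e+16
Step 3: J = 1.07e-02 A/cm^2

1.07e-02


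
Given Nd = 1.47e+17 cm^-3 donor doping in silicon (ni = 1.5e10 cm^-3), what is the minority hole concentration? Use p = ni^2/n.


Step 1: Since Nd >> ni, n ≈ Nd = 1.47e+17 cm^-3
Step 2: p = ni^2 / n = (1.5e10)^2 / 1.47e+17
Step 3: p = 2.25e20 / 1.47e+17 = 1.53e+03 cm^-3

1.53e+03


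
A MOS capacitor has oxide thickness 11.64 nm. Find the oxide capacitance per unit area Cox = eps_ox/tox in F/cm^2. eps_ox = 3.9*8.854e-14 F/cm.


Step 1: eps_ox = 3.9 * 8.854e-14 = 3.45306e-13 F/cm
Step 2: tox in cm = 11.64 nm * 1e-7 = 1.1640e-06 cm
Step 3: Cox = 3.45306e-13 / 1.1640e-06 = 2.97e-07 F/cm^2

2.97e-07


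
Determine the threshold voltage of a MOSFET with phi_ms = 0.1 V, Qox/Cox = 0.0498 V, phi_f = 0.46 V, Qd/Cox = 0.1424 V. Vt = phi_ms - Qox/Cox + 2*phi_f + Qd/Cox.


Step 1: Vt = phi_ms - Qox/Cox + 2*phi_f + Qd/Cox
Step 2: Vt = 0.1 - 0.0498 + 2*0.46 + 0.1424
Step 3: Vt = 0.1 - 0.0498 + 0.92 + 0.1424
Step 4: Vt = 1.1126 V

1.1126


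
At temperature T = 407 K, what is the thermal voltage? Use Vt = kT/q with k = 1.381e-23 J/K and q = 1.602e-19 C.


Step 1: kT = 1.381e-23 * 407 = 5.62067e-21 J
Step 2: Vt = kT/q = 5.62067e-21 / 1.602e-19
Step 3: Vt = 0.03509 V

0.03509


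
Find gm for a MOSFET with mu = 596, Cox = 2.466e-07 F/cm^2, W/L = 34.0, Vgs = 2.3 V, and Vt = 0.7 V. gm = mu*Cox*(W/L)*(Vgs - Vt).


Step 1: Vov = Vgs - Vt = 2.3 - 0.7 = 1.6 V
Step 2: gm = mu * Cox * (W/L) * Vov
Step 3: gm = 596 * 2.466e-07 * 34.0 * 1.6 = 8.00e-03 S

8.00e-03


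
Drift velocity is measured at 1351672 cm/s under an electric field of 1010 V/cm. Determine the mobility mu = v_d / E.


Step 1: mu = v_d / E
Step 2: mu = 1351672 / 1010
Step 3: mu = 1338.29 cm^2/(V*s)

1338.29


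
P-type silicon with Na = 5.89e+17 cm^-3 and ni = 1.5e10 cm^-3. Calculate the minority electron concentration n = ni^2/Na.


Step 1: Majority hole concentration p ≈ Na = 5.89e+17 cm^-3
Step 2: n = ni^2 / Na = (1.5e10)^2 / 5.89e+17
Step 3: n = 3.82e+02 cm^-3

3.82e+02


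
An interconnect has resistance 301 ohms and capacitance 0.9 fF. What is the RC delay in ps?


Step 1: tau = R * C
Step 2: tau = 301 * 0.9 fF = 301 * 9.0e-16 F
Step 3: tau = 2.709e-13 s = 0.2709 ps

0.2709


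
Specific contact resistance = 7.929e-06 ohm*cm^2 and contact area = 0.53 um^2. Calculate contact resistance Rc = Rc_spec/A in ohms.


Step 1: Convert area to cm^2: 0.53 um^2 = 5.3000e-09 cm^2
Step 2: Rc = Rc_spec / A = 7.929e-06 / 5.3000e-09
Step 3: Rc = 1.50e+03 ohms

1.50e+03


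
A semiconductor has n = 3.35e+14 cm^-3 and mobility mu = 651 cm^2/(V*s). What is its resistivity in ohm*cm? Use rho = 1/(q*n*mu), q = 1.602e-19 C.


Step 1: sigma = q * n * mu = 1.602e-19 * 3.35e+14 * 651 = 3.49372e-02 S/cm
Step 2: rho = 1 / sigma = 1 / 3.49372e-02 = 28.62 ohm*cm

28.62


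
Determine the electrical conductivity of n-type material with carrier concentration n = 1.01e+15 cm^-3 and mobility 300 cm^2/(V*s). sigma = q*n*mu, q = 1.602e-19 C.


Step 1: sigma = q * n * mu
Step 2: sigma = 1.602e-19 * 1.01e+15 * 300
Step 3: sigma = 4.854e-02 S/cm

4.854e-02


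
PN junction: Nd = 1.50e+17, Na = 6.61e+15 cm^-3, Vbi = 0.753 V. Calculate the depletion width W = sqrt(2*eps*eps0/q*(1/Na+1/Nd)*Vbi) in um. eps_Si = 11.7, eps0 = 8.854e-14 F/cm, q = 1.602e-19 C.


Step 1: 1/Na + 1/Nd = 1/6.61e+15 + 1/1.50e+17 = 1.57953e-16
Step 2: 2*eps*eps0/q = 2*11.7*8.854e-14/1.602e-19 = 1.293281e+07
Step 3: W^2 = 1.293281e+07 * 1.57953e-16 * 0.753 = 1.53821e-09
Step 4: W = sqrt(1.53821e-09) = 3.922e-05 cm = 0.3922 um

0.3922


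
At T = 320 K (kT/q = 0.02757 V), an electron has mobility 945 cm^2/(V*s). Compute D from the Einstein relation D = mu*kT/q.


Step 1: D = mu * (kT/q)
Step 2: D = 945 * 0.02757
Step 3: D = 26.05 cm^2/s

26.05
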